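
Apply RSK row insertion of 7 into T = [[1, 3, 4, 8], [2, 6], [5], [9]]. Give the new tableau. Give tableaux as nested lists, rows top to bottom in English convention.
In row 1, 7 replaces 8 (the leftmost entry greater than 7); 8 is bumped to row 2. 8 is appended to row 2. The new tableau is [[1, 3, 4, 7], [2, 6, 8], [5], [9]].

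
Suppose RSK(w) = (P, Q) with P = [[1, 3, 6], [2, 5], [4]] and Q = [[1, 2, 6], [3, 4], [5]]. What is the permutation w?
4 5 2 3 1 6

Reverse RSK: for i = n, n-1, ..., 1, locate i in Q, remove the corresponding corner cell from P, and reverse-bump its entry up through P; the value ejected from row 1 is w(i).

So w = 4 5 2 3 1 6.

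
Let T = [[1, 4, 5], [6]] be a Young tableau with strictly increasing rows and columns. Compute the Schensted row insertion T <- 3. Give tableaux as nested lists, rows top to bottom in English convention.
[[1, 3, 5], [4], [6]]

In row 1, 3 replaces 4 (the leftmost entry greater than 3); 4 is bumped to row 2. In row 2, 4 replaces 6 (the leftmost entry greater than 4); 6 is bumped to row 3. 6 starts a new row 3. The new tableau is [[1, 3, 5], [4], [6]].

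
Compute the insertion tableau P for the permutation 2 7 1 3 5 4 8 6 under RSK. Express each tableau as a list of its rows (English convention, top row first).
P = [[1, 3, 4, 6], [2, 5, 8], [7]]

Insert 2: appended to row 1. P = [[2]].
Insert 7: appended to row 1. P = [[2, 7]].
Insert 1: 1 bumps 2 from row 1; 2 starts row 2. P = [[1, 7], [2]].
Insert 3: 3 bumps 7 from row 1; 7 appends to row 2. P = [[1, 3], [2, 7]].
Insert 5: appended to row 1. P = [[1, 3, 5], [2, 7]].
Insert 4: 4 bumps 5 from row 1; 5 bumps 7 from row 2; 7 starts row 3. P = [[1, 3, 4], [2, 5], [7]].
Insert 8: appended to row 1. P = [[1, 3, 4, 8], [2, 5], [7]].
Insert 6: 6 bumps 8 from row 1; 8 appends to row 2. P = [[1, 3, 4, 6], [2, 5, 8], [7]].

So P = [[1, 3, 4, 6], [2, 5, 8], [7]].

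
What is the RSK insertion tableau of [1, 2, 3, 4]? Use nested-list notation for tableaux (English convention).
Insert 1: appended to row 1. P = [[1]].
Insert 2: appended to row 1. P = [[1, 2]].
Insert 3: appended to row 1. P = [[1, 2, 3]].
Insert 4: appended to row 1. P = [[1, 2, 3, 4]].

So P = [[1, 2, 3, 4]].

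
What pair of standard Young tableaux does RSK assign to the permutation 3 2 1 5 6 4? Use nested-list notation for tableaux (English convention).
P = [[1, 4, 6], [2, 5], [3]], Q = [[1, 4, 5], [2, 6], [3]]

Insert each entry of the permutation into P by Schensted row insertion, recording in Q the position of each new cell.

Insert 3: appended to row 1. P = [[3]].
Insert 2: 2 bumps 3 from row 1; 3 starts row 2. P = [[2], [3]].
Insert 1: 1 bumps 2 from row 1; 2 bumps 3 from row 2; 3 starts row 3. P = [[1], [2], [3]].
Insert 5: appended to row 1. P = [[1, 5], [2], [3]].
Insert 6: appended to row 1. P = [[1, 5, 6], [2], [3]].
Insert 4: 4 bumps 5 from row 1; 5 appends to row 2. P = [[1, 4, 6], [2, 5], [3]].

So P = [[1, 4, 6], [2, 5], [3]], Q = [[1, 4, 5], [2, 6], [3]].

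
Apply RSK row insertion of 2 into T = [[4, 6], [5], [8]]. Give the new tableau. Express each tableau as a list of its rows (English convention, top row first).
[[2, 6], [4], [5], [8]]

In row 1, 2 replaces 4 (the leftmost entry greater than 2); 4 is bumped to row 2. In row 2, 4 replaces 5 (the leftmost entry greater than 4); 5 is bumped to row 3. In row 3, 5 replaces 8 (the leftmost entry greater than 5); 8 is bumped to row 4. 8 starts a new row 4. The new tableau is [[2, 6], [4], [5], [8]].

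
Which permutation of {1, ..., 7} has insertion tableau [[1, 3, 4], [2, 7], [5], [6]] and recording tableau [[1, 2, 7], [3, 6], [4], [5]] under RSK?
Reverse the RSK construction: for i from n down to 1, find the cell of Q containing i, remove the entry at that cell from P, and reverse-bump it up through P; the value ejected from row 1 is w(i).

Step i=7: Q has 7 at row 1, column 3; remove that cell from P, ejecting 4. So w(7) = 4. P is now [[1, 3], [2, 7], [5], [6]].
Step i=6: Q has 6 at row 2, column 2; remove 7 from row 2 of P and reverse-bump: 7 enters row 1 and ejects 3. So w(6) = 3. P is now [[1, 7], [2], [5], [6]].
Step i=5: Q has 5 at row 4, column 1; remove 6 from row 4 of P and reverse-bump: 6 enters row 3 and ejects 5; 5 enters row 2 and ejects 2; 2 enters row 1 and ejects 1. So w(5) = 1. P is now [[2, 7], [5], [6]].
Step i=4: Q has 4 at row 3, column 1; remove 6 from row 3 of P and reverse-bump: 6 enters row 2 and ejects 5; 5 enters row 1 and ejects 2. So w(4) = 2. P is now [[5, 7], [6]].
Step i=3: Q has 3 at row 2, column 1; remove 6 from row 2 of P and reverse-bump: 6 enters row 1 and ejects 5. So w(3) = 5. P is now [[6, 7]].
Step i=2: Q has 2 at row 1, column 2; remove that cell from P, ejecting 7. So w(2) = 7. P is now [[6]].
Step i=1: Q has 1 at row 1, column 1; remove that cell from P, ejecting 6. So w(1) = 6. P is now [].

So w = 6 7 5 2 1 3 4.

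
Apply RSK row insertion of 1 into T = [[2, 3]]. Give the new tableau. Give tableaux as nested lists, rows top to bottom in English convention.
[[1, 3], [2]]

In row 1, 1 replaces 2 (the leftmost entry greater than 1); 2 is bumped to row 2. 2 starts a new row 2. The new tableau is [[1, 3], [2]].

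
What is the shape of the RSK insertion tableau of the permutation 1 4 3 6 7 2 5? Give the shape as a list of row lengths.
[4, 2, 1]

Row-insert each entry into an empty tableau.

After inserting 1: P = [[1]].
After inserting 4: P = [[1, 4]].
After inserting 3: P = [[1, 3], [4]].
After inserting 6: P = [[1, 3, 6], [4]].
After inserting 7: P = [[1, 3, 6, 7], [4]].
After inserting 2: P = [[1, 2, 6, 7], [3], [4]].
After inserting 5: P = [[1, 2, 5, 7], [3, 6], [4]].

The final insertion tableau P = [[1, 2, 5, 7], [3, 6], [4]] has shape [4, 2, 1].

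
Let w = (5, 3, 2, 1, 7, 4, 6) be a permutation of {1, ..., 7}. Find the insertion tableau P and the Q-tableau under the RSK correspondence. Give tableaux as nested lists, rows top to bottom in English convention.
P = [[1, 4, 6], [2, 7], [3], [5]], Q = [[1, 5, 7], [2, 6], [3], [4]]

Insert each entry of the permutation into P by Schensted row insertion, recording in Q the position of each new cell.

Insert 5: appended to row 1. P = [[5]].
Insert 3: 3 bumps 5 from row 1; 5 starts row 2. P = [[3], [5]].
Insert 2: 2 bumps 3 from row 1; 3 bumps 5 from row 2; 5 starts row 3. P = [[2], [3], [5]].
Insert 1: 1 bumps 2 from row 1; 2 bumps 3 from row 2; 3 bumps 5 from row 3; 5 starts row 4. P = [[1], [2], [3], [5]].
Insert 7: appended to row 1. P = [[1, 7], [2], [3], [5]].
Insert 4: 4 bumps 7 from row 1; 7 appends to row 2. P = [[1, 4], [2, 7], [3], [5]].
Insert 6: appended to row 1. P = [[1, 4, 6], [2, 7], [3], [5]].

So P = [[1, 4, 6], [2, 7], [3], [5]], Q = [[1, 5, 7], [2, 6], [3], [4]].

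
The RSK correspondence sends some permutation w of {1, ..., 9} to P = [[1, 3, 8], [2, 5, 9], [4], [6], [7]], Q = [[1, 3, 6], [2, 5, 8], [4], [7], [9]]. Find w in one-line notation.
Reverse the RSK construction: for i from n down to 1, find the cell of Q containing i, remove the entry at that cell from P, and reverse-bump it up through P; the value ejected from row 1 is w(i).

Step i=9: Q has 9 at row 5, column 1; remove 7 from row 5 of P and reverse-bump: 7 enters row 4 and ejects 6; 6 enters row 3 and ejects 4; 4 enters row 2 and ejects 2; 2 enters row 1 and ejects 1. So w(9) = 1. P is now [[2, 3, 8], [4, 5, 9], [6], [7]].
Step i=8: Q has 8 at row 2, column 3; remove 9 from row 2 of P and reverse-bump: 9 enters row 1 and ejects 8. So w(8) = 8. P is now [[2, 3, 9], [4, 5], [6], [7]].
Step i=7: Q has 7 at row 4, column 1; remove 7 from row 4 of P and reverse-bump: 7 enters row 3 and ejects 6; 6 enters row 2 and ejects 5; 5 enters row 1 and ejects 3. So w(7) = 3. P is now [[2, 5, 9], [4, 6], [7]].
Step i=6: Q has 6 at row 1, column 3; remove that cell from P, ejecting 9. So w(6) = 9. P is now [[2, 5], [4, 6], [7]].
Step i=5: Q has 5 at row 2, column 2; remove 6 from row 2 of P and reverse-bump: 6 enters row 1 and ejects 5. So w(5) = 5. P is now [[2, 6], [4], [7]].
Step i=4: Q has 4 at row 3, column 1; remove 7 from row 3 of P and reverse-bump: 7 enters row 2 and ejects 4; 4 enters row 1 and ejects 2. So w(4) = 2. P is now [[4, 6], [7]].
Step i=3: Q has 3 at row 1, column 2; remove that cell from P, ejecting 6. So w(3) = 6. P is now [[4], [7]].
Step i=2: Q has 2 at row 2, column 1; remove 7 from row 2 of P and reverse-bump: 7 enters row 1 and ejects 4. So w(2) = 4. P is now [[7]].
Step i=1: Q has 1 at row 1, column 1; remove that cell from P, ejecting 7. So w(1) = 7. P is now [].

So w = 7 4 6 2 5 9 3 8 1.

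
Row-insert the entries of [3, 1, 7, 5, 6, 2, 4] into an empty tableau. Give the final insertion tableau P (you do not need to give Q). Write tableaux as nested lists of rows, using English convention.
Insert 3: appended to row 1. P = [[3]].
Insert 1: 1 bumps 3 from row 1; 3 starts row 2. P = [[1], [3]].
Insert 7: appended to row 1. P = [[1, 7], [3]].
Insert 5: 5 bumps 7 from row 1; 7 appends to row 2. P = [[1, 5], [3, 7]].
Insert 6: appended to row 1. P = [[1, 5, 6], [3, 7]].
Insert 2: 2 bumps 5 from row 1; 5 bumps 7 from row 2; 7 starts row 3. P = [[1, 2, 6], [3, 5], [7]].
Insert 4: 4 bumps 6 from row 1; 6 appends to row 2. P = [[1, 2, 4], [3, 5, 6], [7]].

So P = [[1, 2, 4], [3, 5, 6], [7]].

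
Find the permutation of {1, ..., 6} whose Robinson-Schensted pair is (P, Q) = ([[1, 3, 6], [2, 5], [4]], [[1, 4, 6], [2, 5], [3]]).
4 2 1 5 3 6

Reverse the RSK construction: for i from n down to 1, find the cell of Q containing i, remove the entry at that cell from P, and reverse-bump it up through P; the value ejected from row 1 is w(i).

Step i=6: Q has 6 at row 1, column 3; remove that cell from P, ejecting 6. So w(6) = 6. P is now [[1, 3], [2, 5], [4]].
Step i=5: Q has 5 at row 2, column 2; remove 5 from row 2 of P and reverse-bump: 5 enters row 1 and ejects 3. So w(5) = 3. P is now [[1, 5], [2], [4]].
Step i=4: Q has 4 at row 1, column 2; remove that cell from P, ejecting 5. So w(4) = 5. P is now [[1], [2], [4]].
Step i=3: Q has 3 at row 3, column 1; remove 4 from row 3 of P and reverse-bump: 4 enters row 2 and ejects 2; 2 enters row 1 and ejects 1. So w(3) = 1. P is now [[2], [4]].
Step i=2: Q has 2 at row 2, column 1; remove 4 from row 2 of P and reverse-bump: 4 enters row 1 and ejects 2. So w(2) = 2. P is now [[4]].
Step i=1: Q has 1 at row 1, column 1; remove that cell from P, ejecting 4. So w(1) = 4. P is now [].

So w = 4 2 1 5 3 6.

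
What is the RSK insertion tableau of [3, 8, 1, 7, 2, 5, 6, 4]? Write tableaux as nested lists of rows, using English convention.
P = [[1, 2, 4, 6], [3, 5], [7], [8]]

Insert 3: appended to row 1. P = [[3]].
Insert 8: appended to row 1. P = [[3, 8]].
Insert 1: 1 bumps 3 from row 1; 3 starts row 2. P = [[1, 8], [3]].
Insert 7: 7 bumps 8 from row 1; 8 appends to row 2. P = [[1, 7], [3, 8]].
Insert 2: 2 bumps 7 from row 1; 7 bumps 8 from row 2; 8 starts row 3. P = [[1, 2], [3, 7], [8]].
Insert 5: appended to row 1. P = [[1, 2, 5], [3, 7], [8]].
Insert 6: appended to row 1. P = [[1, 2, 5, 6], [3, 7], [8]].
Insert 4: 4 bumps 5 from row 1; 5 bumps 7 from row 2; 7 bumps 8 from row 3; 8 starts row 4. P = [[1, 2, 4, 6], [3, 5], [7], [8]].

So P = [[1, 2, 4, 6], [3, 5], [7], [8]].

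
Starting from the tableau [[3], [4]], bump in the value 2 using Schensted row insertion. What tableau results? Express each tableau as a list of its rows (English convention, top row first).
[[2], [3], [4]]

In row 1, 2 replaces 3 (the leftmost entry greater than 2); 3 is bumped to row 2. In row 2, 3 replaces 4 (the leftmost entry greater than 3); 4 is bumped to row 3. 4 starts a new row 3. The new tableau is [[2], [3], [4]].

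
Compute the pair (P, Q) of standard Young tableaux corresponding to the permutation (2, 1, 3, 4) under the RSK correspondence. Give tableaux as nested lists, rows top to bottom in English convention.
P = [[1, 3, 4], [2]], Q = [[1, 3, 4], [2]]

Insert each entry of the permutation into P by Schensted row insertion, recording in Q the position of each new cell.

Insert 2: appended to row 1. P = [[2]].
Insert 1: 1 bumps 2 from row 1; 2 starts row 2. P = [[1], [2]].
Insert 3: appended to row 1. P = [[1, 3], [2]].
Insert 4: appended to row 1. P = [[1, 3, 4], [2]].

So P = [[1, 3, 4], [2]], Q = [[1, 3, 4], [2]].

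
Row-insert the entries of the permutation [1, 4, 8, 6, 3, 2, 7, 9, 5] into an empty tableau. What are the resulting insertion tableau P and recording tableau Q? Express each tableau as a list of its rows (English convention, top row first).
Insert each entry of the permutation into P by Schensted row insertion, recording in Q the position of each new cell.

After inserting 1: P = [[1]].
After inserting 4: P = [[1, 4]].
After inserting 8: P = [[1, 4, 8]].
After inserting 6: P = [[1, 4, 6], [8]].
After inserting 3: P = [[1, 3, 6], [4], [8]].
After inserting 2: P = [[1, 2, 6], [3], [4], [8]].
After inserting 7: P = [[1, 2, 6, 7], [3], [4], [8]].
After inserting 9: P = [[1, 2, 6, 7, 9], [3], [4], [8]].
After inserting 5: P = [[1, 2, 5, 7, 9], [3, 6], [4], [8]].

So P = [[1, 2, 5, 7, 9], [3, 6], [4], [8]], Q = [[1, 2, 3, 7, 8], [4, 9], [5], [6]].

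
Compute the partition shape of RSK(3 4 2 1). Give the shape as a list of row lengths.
Row-insert each entry into an empty tableau.

After inserting 3: P = [[3]].
After inserting 4: P = [[3, 4]].
After inserting 2: P = [[2, 4], [3]].
After inserting 1: P = [[1, 4], [2], [3]].

The final insertion tableau P = [[1, 4], [2], [3]] has shape [2, 1, 1].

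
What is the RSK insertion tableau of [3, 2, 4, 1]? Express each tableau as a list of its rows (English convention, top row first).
Insert 3: appended to row 1. P = [[3]].
Insert 2: 2 bumps 3 from row 1; 3 starts row 2. P = [[2], [3]].
Insert 4: appended to row 1. P = [[2, 4], [3]].
Insert 1: 1 bumps 2 from row 1; 2 bumps 3 from row 2; 3 starts row 3. P = [[1, 4], [2], [3]].

So P = [[1, 4], [2], [3]].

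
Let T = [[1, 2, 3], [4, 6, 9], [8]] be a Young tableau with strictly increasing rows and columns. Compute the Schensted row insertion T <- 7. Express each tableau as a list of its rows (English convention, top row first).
[[1, 2, 3, 7], [4, 6, 9], [8]]

7 is larger than every entry of row 1, so it is appended to row 1. The new tableau is [[1, 2, 3, 7], [4, 6, 9], [8]].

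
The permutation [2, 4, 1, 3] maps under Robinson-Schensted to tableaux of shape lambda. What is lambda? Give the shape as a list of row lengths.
Row-insert each entry into an empty tableau.

After inserting 2: P = [[2]].
After inserting 4: P = [[2, 4]].
After inserting 1: P = [[1, 4], [2]].
After inserting 3: P = [[1, 3], [2, 4]].

The final insertion tableau P = [[1, 3], [2, 4]] has shape [2, 2].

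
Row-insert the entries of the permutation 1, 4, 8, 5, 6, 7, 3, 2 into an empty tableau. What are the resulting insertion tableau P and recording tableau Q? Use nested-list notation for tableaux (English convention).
Insert each entry of the permutation into P by Schensted row insertion, recording in Q the position of each new cell.

Insert 1: appended to row 1. P = [[1]].
Insert 4: appended to row 1. P = [[1, 4]].
Insert 8: appended to row 1. P = [[1, 4, 8]].
Insert 5: 5 bumps 8 from row 1; 8 starts row 2. P = [[1, 4, 5], [8]].
Insert 6: appended to row 1. P = [[1, 4, 5, 6], [8]].
Insert 7: appended to row 1. P = [[1, 4, 5, 6, 7], [8]].
Insert 3: 3 bumps 4 from row 1; 4 bumps 8 from row 2; 8 starts row 3. P = [[1, 3, 5, 6, 7], [4], [8]].
Insert 2: 2 bumps 3 from row 1; 3 bumps 4 from row 2; 4 bumps 8 from row 3; 8 starts row 4. P = [[1, 2, 5, 6, 7], [3], [4], [8]].

So P = [[1, 2, 5, 6, 7], [3], [4], [8]], Q = [[1, 2, 3, 5, 6], [4], [7], [8]].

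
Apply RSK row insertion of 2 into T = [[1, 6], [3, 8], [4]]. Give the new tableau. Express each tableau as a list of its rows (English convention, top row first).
In row 1, 2 replaces 6 (the leftmost entry greater than 2); 6 is bumped to row 2. In row 2, 6 replaces 8 (the leftmost entry greater than 6); 8 is bumped to row 3. 8 is appended to row 3. The new tableau is [[1, 2], [3, 6], [4, 8]].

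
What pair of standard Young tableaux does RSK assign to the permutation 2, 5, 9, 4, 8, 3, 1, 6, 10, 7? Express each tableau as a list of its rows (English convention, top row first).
Insert each entry of the permutation into P by Schensted row insertion, recording in Q the position of each new cell.

After inserting 2: P = [[2]].
After inserting 5: P = [[2, 5]].
After inserting 9: P = [[2, 5, 9]].
After inserting 4: P = [[2, 4, 9], [5]].
After inserting 8: P = [[2, 4, 8], [5, 9]].
After inserting 3: P = [[2, 3, 8], [4, 9], [5]].
After inserting 1: P = [[1, 3, 8], [2, 9], [4], [5]].
After inserting 6: P = [[1, 3, 6], [2, 8], [4, 9], [5]].
After inserting 10: P = [[1, 3, 6, 10], [2, 8], [4, 9], [5]].
After inserting 7: P = [[1, 3, 6, 7], [2, 8, 10], [4, 9], [5]].

So P = [[1, 3, 6, 7], [2, 8, 10], [4, 9], [5]], Q = [[1, 2, 3, 9], [4, 5, 10], [6, 8], [7]].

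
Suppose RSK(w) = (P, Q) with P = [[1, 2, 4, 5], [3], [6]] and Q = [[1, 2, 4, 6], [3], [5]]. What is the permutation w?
1 6 3 4 2 5

Reverse the RSK construction: for i from n down to 1, find the cell of Q containing i, remove the entry at that cell from P, and reverse-bump it up through P; the value ejected from row 1 is w(i).

Step i=6: Q has 6 at row 1, column 4; remove that cell from P, ejecting 5. So w(6) = 5. P is now [[1, 2, 4], [3], [6]].
Step i=5: Q has 5 at row 3, column 1; remove 6 from row 3 of P and reverse-bump: 6 enters row 2 and ejects 3; 3 enters row 1 and ejects 2. So w(5) = 2. P is now [[1, 3, 4], [6]].
Step i=4: Q has 4 at row 1, column 3; remove that cell from P, ejecting 4. So w(4) = 4. P is now [[1, 3], [6]].
Step i=3: Q has 3 at row 2, column 1; remove 6 from row 2 of P and reverse-bump: 6 enters row 1 and ejects 3. So w(3) = 3. P is now [[1, 6]].
Step i=2: Q has 2 at row 1, column 2; remove that cell from P, ejecting 6. So w(2) = 6. P is now [[1]].
Step i=1: Q has 1 at row 1, column 1; remove that cell from P, ejecting 1. So w(1) = 1. P is now [].

So w = 1 6 3 4 2 5.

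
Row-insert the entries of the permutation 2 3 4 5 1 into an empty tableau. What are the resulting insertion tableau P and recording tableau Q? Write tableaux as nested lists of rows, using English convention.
Insert each entry of the permutation into P by Schensted row insertion, recording in Q the position of each new cell.

Insert 2: appended to row 1. P = [[2]], Q = [[1]].
Insert 3: appended to row 1. P = [[2, 3]], Q = [[1, 2]].
Insert 4: appended to row 1. P = [[2, 3, 4]], Q = [[1, 2, 3]].
Insert 5: appended to row 1. P = [[2, 3, 4, 5]], Q = [[1, 2, 3, 4]].
Insert 1: 1 bumps 2 from row 1; 2 starts row 2. P = [[1, 3, 4, 5], [2]], Q = [[1, 2, 3, 4], [5]].

So P = [[1, 3, 4, 5], [2]], Q = [[1, 2, 3, 4], [5]].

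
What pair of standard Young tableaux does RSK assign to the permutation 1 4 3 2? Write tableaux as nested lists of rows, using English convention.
Insert each entry of the permutation into P by Schensted row insertion, recording in Q the position of each new cell.

Insert 1: appended to row 1. P = [[1]], Q = [[1]].
Insert 4: appended to row 1. P = [[1, 4]], Q = [[1, 2]].
Insert 3: 3 bumps 4 from row 1; 4 starts row 2. P = [[1, 3], [4]], Q = [[1, 2], [3]].
Insert 2: 2 bumps 3 from row 1; 3 bumps 4 from row 2; 4 starts row 3. P = [[1, 2], [3], [4]], Q = [[1, 2], [3], [4]].

So P = [[1, 2], [3], [4]], Q = [[1, 2], [3], [4]].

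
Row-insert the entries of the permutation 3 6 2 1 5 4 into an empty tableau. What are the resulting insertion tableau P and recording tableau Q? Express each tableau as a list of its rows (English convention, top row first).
Insert each entry of the permutation into P by Schensted row insertion, recording in Q the position of each new cell.

Insert 3: appended to row 1. P = [[3]], Q = [[1]].
Insert 6: appended to row 1. P = [[3, 6]], Q = [[1, 2]].
Insert 2: 2 bumps 3 from row 1; 3 starts row 2. P = [[2, 6], [3]], Q = [[1, 2], [3]].
Insert 1: 1 bumps 2 from row 1; 2 bumps 3 from row 2; 3 starts row 3. P = [[1, 6], [2], [3]], Q = [[1, 2], [3], [4]].
Insert 5: 5 bumps 6 from row 1; 6 appends to row 2. P = [[1, 5], [2, 6], [3]], Q = [[1, 2], [3, 5], [4]].
Insert 4: 4 bumps 5 from row 1; 5 bumps 6 from row 2; 6 appends to row 3. P = [[1, 4], [2, 5], [3, 6]], Q = [[1, 2], [3, 5], [4, 6]].

So P = [[1, 4], [2, 5], [3, 6]], Q = [[1, 2], [3, 5], [4, 6]].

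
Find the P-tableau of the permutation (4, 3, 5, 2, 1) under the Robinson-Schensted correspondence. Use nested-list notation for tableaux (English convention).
P = [[1, 5], [2], [3], [4]]

After inserting 4: P = [[4]].
After inserting 3: P = [[3], [4]].
After inserting 5: P = [[3, 5], [4]].
After inserting 2: P = [[2, 5], [3], [4]].
After inserting 1: P = [[1, 5], [2], [3], [4]].

So P = [[1, 5], [2], [3], [4]].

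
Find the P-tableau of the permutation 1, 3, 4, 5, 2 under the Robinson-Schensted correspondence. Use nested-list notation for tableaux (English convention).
P = [[1, 2, 4, 5], [3]]

Insert 1: appended to row 1. P = [[1]].
Insert 3: appended to row 1. P = [[1, 3]].
Insert 4: appended to row 1. P = [[1, 3, 4]].
Insert 5: appended to row 1. P = [[1, 3, 4, 5]].
Insert 2: 2 bumps 3 from row 1; 3 starts row 2. P = [[1, 2, 4, 5], [3]].

So P = [[1, 2, 4, 5], [3]].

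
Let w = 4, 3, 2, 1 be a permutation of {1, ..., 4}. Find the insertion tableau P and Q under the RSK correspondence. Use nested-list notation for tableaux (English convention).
Insert each entry of the permutation into P by Schensted row insertion, recording in Q the position of each new cell.

After inserting 4: P = [[4]].
After inserting 3: P = [[3], [4]].
After inserting 2: P = [[2], [3], [4]].
After inserting 1: P = [[1], [2], [3], [4]].

So P = [[1], [2], [3], [4]], Q = [[1], [2], [3], [4]].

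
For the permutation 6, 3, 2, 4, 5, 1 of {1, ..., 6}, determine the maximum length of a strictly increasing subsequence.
3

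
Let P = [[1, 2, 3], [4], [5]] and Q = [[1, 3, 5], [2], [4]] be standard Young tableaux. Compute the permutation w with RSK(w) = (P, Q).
5 1 4 2 3

Reverse the RSK construction: for i from n down to 1, find the cell of Q containing i, remove the entry at that cell from P, and reverse-bump it up through P; the value ejected from row 1 is w(i).

Step i=5: Q has 5 at row 1, column 3; remove that cell from P, ejecting 3. So w(5) = 3. P is now [[1, 2], [4], [5]].
Step i=4: Q has 4 at row 3, column 1; remove 5 from row 3 of P and reverse-bump: 5 enters row 2 and ejects 4; 4 enters row 1 and ejects 2. So w(4) = 2. P is now [[1, 4], [5]].
Step i=3: Q has 3 at row 1, column 2; remove that cell from P, ejecting 4. So w(3) = 4. P is now [[1], [5]].
Step i=2: Q has 2 at row 2, column 1; remove 5 from row 2 of P and reverse-bump: 5 enters row 1 and ejects 1. So w(2) = 1. P is now [[5]].
Step i=1: Q has 1 at row 1, column 1; remove that cell from P, ejecting 5. So w(1) = 5. P is now [].

So w = 5 1 4 2 3.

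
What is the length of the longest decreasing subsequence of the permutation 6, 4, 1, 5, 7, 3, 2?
4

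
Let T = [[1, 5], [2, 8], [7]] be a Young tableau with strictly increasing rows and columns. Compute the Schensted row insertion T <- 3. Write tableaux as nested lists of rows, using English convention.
[[1, 3], [2, 5], [7, 8]]

In row 1, 3 replaces 5 (the leftmost entry greater than 3); 5 is bumped to row 2. In row 2, 5 replaces 8 (the leftmost entry greater than 5); 8 is bumped to row 3. 8 is appended to row 3. The new tableau is [[1, 3], [2, 5], [7, 8]].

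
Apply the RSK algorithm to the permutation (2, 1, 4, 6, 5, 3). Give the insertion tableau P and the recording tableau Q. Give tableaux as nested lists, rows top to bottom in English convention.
Insert each entry of the permutation into P by Schensted row insertion, recording in Q the position of each new cell.

After inserting 2: P = [[2]].
After inserting 1: P = [[1], [2]].
After inserting 4: P = [[1, 4], [2]].
After inserting 6: P = [[1, 4, 6], [2]].
After inserting 5: P = [[1, 4, 5], [2, 6]].
After inserting 3: P = [[1, 3, 5], [2, 4], [6]].

So P = [[1, 3, 5], [2, 4], [6]], Q = [[1, 3, 4], [2, 5], [6]].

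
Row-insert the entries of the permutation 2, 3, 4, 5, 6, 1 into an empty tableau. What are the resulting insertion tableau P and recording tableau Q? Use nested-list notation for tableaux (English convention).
P = [[1, 3, 4, 5, 6], [2]], Q = [[1, 2, 3, 4, 5], [6]]

Insert each entry of the permutation into P by Schensted row insertion, recording in Q the position of each new cell.

Insert 2: appended to row 1. P = [[2]].
Insert 3: appended to row 1. P = [[2, 3]].
Insert 4: appended to row 1. P = [[2, 3, 4]].
Insert 5: appended to row 1. P = [[2, 3, 4, 5]].
Insert 6: appended to row 1. P = [[2, 3, 4, 5, 6]].
Insert 1: 1 bumps 2 from row 1; 2 starts row 2. P = [[1, 3, 4, 5, 6], [2]].

So P = [[1, 3, 4, 5, 6], [2]], Q = [[1, 2, 3, 4, 5], [6]].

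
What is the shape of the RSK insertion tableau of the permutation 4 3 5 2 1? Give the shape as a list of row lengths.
Row-insert each entry into an empty tableau.

After inserting 4: P = [[4]].
After inserting 3: P = [[3], [4]].
After inserting 5: P = [[3, 5], [4]].
After inserting 2: P = [[2, 5], [3], [4]].
After inserting 1: P = [[1, 5], [2], [3], [4]].

The final insertion tableau P = [[1, 5], [2], [3], [4]] has shape [2, 1, 1, 1].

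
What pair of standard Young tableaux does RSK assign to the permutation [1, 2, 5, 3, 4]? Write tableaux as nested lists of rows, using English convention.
Insert each entry of the permutation into P by Schensted row insertion, recording in Q the position of each new cell.

After inserting 1: P = [[1]].
After inserting 2: P = [[1, 2]].
After inserting 5: P = [[1, 2, 5]].
After inserting 3: P = [[1, 2, 3], [5]].
After inserting 4: P = [[1, 2, 3, 4], [5]].

So P = [[1, 2, 3, 4], [5]], Q = [[1, 2, 3, 5], [4]].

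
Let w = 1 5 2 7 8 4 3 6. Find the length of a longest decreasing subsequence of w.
3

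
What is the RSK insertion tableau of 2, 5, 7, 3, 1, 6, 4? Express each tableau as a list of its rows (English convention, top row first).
P = [[1, 3, 4], [2, 6], [5, 7]]

Insert 2: appended to row 1. P = [[2]].
Insert 5: appended to row 1. P = [[2, 5]].
Insert 7: appended to row 1. P = [[2, 5, 7]].
Insert 3: 3 bumps 5 from row 1; 5 starts row 2. P = [[2, 3, 7], [5]].
Insert 1: 1 bumps 2 from row 1; 2 bumps 5 from row 2; 5 starts row 3. P = [[1, 3, 7], [2], [5]].
Insert 6: 6 bumps 7 from row 1; 7 appends to row 2. P = [[1, 3, 6], [2, 7], [5]].
Insert 4: 4 bumps 6 from row 1; 6 bumps 7 from row 2; 7 appends to row 3. P = [[1, 3, 4], [2, 6], [5, 7]].

So P = [[1, 3, 4], [2, 6], [5, 7]].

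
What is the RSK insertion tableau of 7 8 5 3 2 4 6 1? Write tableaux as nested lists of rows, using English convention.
Insert 7: appended to row 1. P = [[7]].
Insert 8: appended to row 1. P = [[7, 8]].
Insert 5: 5 bumps 7 from row 1; 7 starts row 2. P = [[5, 8], [7]].
Insert 3: 3 bumps 5 from row 1; 5 bumps 7 from row 2; 7 starts row 3. P = [[3, 8], [5], [7]].
Insert 2: 2 bumps 3 from row 1; 3 bumps 5 from row 2; 5 bumps 7 from row 3; 7 starts row 4. P = [[2, 8], [3], [5], [7]].
Insert 4: 4 bumps 8 from row 1; 8 appends to row 2. P = [[2, 4], [3, 8], [5], [7]].
Insert 6: appended to row 1. P = [[2, 4, 6], [3, 8], [5], [7]].
Insert 1: 1 bumps 2 from row 1; 2 bumps 3 from row 2; 3 bumps 5 from row 3; 5 bumps 7 from row 4; 7 starts row 5. P = [[1, 4, 6], [2, 8], [3], [5], [7]].

So P = [[1, 4, 6], [2, 8], [3], [5], [7]].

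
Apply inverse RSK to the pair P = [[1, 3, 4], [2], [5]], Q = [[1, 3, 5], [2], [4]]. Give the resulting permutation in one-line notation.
5 2 3 1 4

Reverse the RSK construction: for i from n down to 1, find the cell of Q containing i, remove the entry at that cell from P, and reverse-bump it up through P; the value ejected from row 1 is w(i).

Step i=5: Q has 5 at row 1, column 3; remove that cell from P, ejecting 4. So w(5) = 4. P is now [[1, 3], [2], [5]].
Step i=4: Q has 4 at row 3, column 1; remove 5 from row 3 of P and reverse-bump: 5 enters row 2 and ejects 2; 2 enters row 1 and ejects 1. So w(4) = 1. P is now [[2, 3], [5]].
Step i=3: Q has 3 at row 1, column 2; remove that cell from P, ejecting 3. So w(3) = 3. P is now [[2], [5]].
Step i=2: Q has 2 at row 2, column 1; remove 5 from row 2 of P and reverse-bump: 5 enters row 1 and ejects 2. So w(2) = 2. P is now [[5]].
Step i=1: Q has 1 at row 1, column 1; remove that cell from P, ejecting 5. So w(1) = 5. P is now [].

So w = 5 2 3 1 4.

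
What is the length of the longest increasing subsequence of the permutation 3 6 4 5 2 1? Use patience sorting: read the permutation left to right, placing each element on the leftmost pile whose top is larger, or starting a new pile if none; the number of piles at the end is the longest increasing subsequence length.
3

3: new pile. tops = [3]
6: new pile. tops = [3, 6]
4: onto pile 2 (replacing 6). tops = [3, 4]
5: new pile. tops = [3, 4, 5]
2: onto pile 1 (replacing 3). tops = [2, 4, 5]
1: onto pile 1 (replacing 2). tops = [1, 4, 5]

3 piles, so the longest increasing subsequence has length 3.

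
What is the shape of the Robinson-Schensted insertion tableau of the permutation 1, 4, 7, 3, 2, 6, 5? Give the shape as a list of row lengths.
RSK row insertion gives P = [[1, 2, 5], [3, 6], [4, 7]], which has shape [3, 2, 2].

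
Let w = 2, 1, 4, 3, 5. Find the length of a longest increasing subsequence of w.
3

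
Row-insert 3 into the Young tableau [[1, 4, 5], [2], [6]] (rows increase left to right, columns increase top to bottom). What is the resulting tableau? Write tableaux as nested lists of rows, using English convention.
In row 1, 3 replaces 4 (the leftmost entry greater than 3); 4 is bumped to row 2. 4 is appended to row 2. The new tableau is [[1, 3, 5], [2, 4], [6]].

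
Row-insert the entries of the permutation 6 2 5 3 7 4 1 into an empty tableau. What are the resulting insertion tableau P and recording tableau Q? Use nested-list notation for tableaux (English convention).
P = [[1, 3, 4], [2, 7], [5], [6]], Q = [[1, 3, 5], [2, 6], [4], [7]]

Insert each entry of the permutation into P by Schensted row insertion, recording in Q the position of each new cell.

Insert 6: appended to row 1. P = [[6]].
Insert 2: 2 bumps 6 from row 1; 6 starts row 2. P = [[2], [6]].
Insert 5: appended to row 1. P = [[2, 5], [6]].
Insert 3: 3 bumps 5 from row 1; 5 bumps 6 from row 2; 6 starts row 3. P = [[2, 3], [5], [6]].
Insert 7: appended to row 1. P = [[2, 3, 7], [5], [6]].
Insert 4: 4 bumps 7 from row 1; 7 appends to row 2. P = [[2, 3, 4], [5, 7], [6]].
Insert 1: 1 bumps 2 from row 1; 2 bumps 5 from row 2; 5 bumps 6 from row 3; 6 starts row 4. P = [[1, 3, 4], [2, 7], [5], [6]].

So P = [[1, 3, 4], [2, 7], [5], [6]], Q = [[1, 3, 5], [2, 6], [4], [7]].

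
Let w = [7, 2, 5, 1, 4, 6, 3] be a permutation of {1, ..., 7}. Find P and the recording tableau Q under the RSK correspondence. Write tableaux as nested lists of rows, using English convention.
Insert each entry of the permutation into P by Schensted row insertion, recording in Q the position of each new cell.

Insert 7: appended to row 1. P = [[7]].
Insert 2: 2 bumps 7 from row 1; 7 starts row 2. P = [[2], [7]].
Insert 5: appended to row 1. P = [[2, 5], [7]].
Insert 1: 1 bumps 2 from row 1; 2 bumps 7 from row 2; 7 starts row 3. P = [[1, 5], [2], [7]].
Insert 4: 4 bumps 5 from row 1; 5 appends to row 2. P = [[1, 4], [2, 5], [7]].
Insert 6: appended to row 1. P = [[1, 4, 6], [2, 5], [7]].
Insert 3: 3 bumps 4 from row 1; 4 bumps 5 from row 2; 5 bumps 7 from row 3; 7 starts row 4. P = [[1, 3, 6], [2, 4], [5], [7]].

So P = [[1, 3, 6], [2, 4], [5], [7]], Q = [[1, 3, 6], [2, 5], [4], [7]].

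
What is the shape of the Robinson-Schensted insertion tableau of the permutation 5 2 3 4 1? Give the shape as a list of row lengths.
RSK row insertion gives P = [[1, 3, 4], [2], [5]], which has shape [3, 1, 1].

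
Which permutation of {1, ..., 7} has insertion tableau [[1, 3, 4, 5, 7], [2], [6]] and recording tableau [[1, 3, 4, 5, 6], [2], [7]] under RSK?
6 2 3 4 5 7 1

Reverse the RSK construction: for i from n down to 1, find the cell of Q containing i, remove the entry at that cell from P, and reverse-bump it up through P; the value ejected from row 1 is w(i).

Step i=7: Q has 7 at row 3, column 1; remove 6 from row 3 of P and reverse-bump: 6 enters row 2 and ejects 2; 2 enters row 1 and ejects 1. So w(7) = 1. P is now [[2, 3, 4, 5, 7], [6]].
Step i=6: Q has 6 at row 1, column 5; remove that cell from P, ejecting 7. So w(6) = 7. P is now [[2, 3, 4, 5], [6]].
Step i=5: Q has 5 at row 1, column 4; remove that cell from P, ejecting 5. So w(5) = 5. P is now [[2, 3, 4], [6]].
Step i=4: Q has 4 at row 1, column 3; remove that cell from P, ejecting 4. So w(4) = 4. P is now [[2, 3], [6]].
Step i=3: Q has 3 at row 1, column 2; remove that cell from P, ejecting 3. So w(3) = 3. P is now [[2], [6]].
Step i=2: Q has 2 at row 2, column 1; remove 6 from row 2 of P and reverse-bump: 6 enters row 1 and ejects 2. So w(2) = 2. P is now [[6]].
Step i=1: Q has 1 at row 1, column 1; remove that cell from P, ejecting 6. So w(1) = 6. P is now [].

So w = 6 2 3 4 5 7 1.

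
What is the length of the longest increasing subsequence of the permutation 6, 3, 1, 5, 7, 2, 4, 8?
4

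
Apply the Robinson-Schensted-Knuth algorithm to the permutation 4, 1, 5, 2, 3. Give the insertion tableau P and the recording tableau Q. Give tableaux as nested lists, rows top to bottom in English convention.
P = [[1, 2, 3], [4, 5]], Q = [[1, 3, 5], [2, 4]]

Insert each entry of the permutation into P by Schensted row insertion, recording in Q the position of each new cell.

Insert 4: appended to row 1. P = [[4]].
Insert 1: 1 bumps 4 from row 1; 4 starts row 2. P = [[1], [4]].
Insert 5: appended to row 1. P = [[1, 5], [4]].
Insert 2: 2 bumps 5 from row 1; 5 appends to row 2. P = [[1, 2], [4, 5]].
Insert 3: appended to row 1. P = [[1, 2, 3], [4, 5]].

So P = [[1, 2, 3], [4, 5]], Q = [[1, 3, 5], [2, 4]].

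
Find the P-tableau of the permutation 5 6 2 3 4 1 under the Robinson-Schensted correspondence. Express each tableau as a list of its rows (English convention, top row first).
Insert 5: appended to row 1. P = [[5]].
Insert 6: appended to row 1. P = [[5, 6]].
Insert 2: 2 bumps 5 from row 1; 5 starts row 2. P = [[2, 6], [5]].
Insert 3: 3 bumps 6 from row 1; 6 appends to row 2. P = [[2, 3], [5, 6]].
Insert 4: appended to row 1. P = [[2, 3, 4], [5, 6]].
Insert 1: 1 bumps 2 from row 1; 2 bumps 5 from row 2; 5 starts row 3. P = [[1, 3, 4], [2, 6], [5]].

So P = [[1, 3, 4], [2, 6], [5]].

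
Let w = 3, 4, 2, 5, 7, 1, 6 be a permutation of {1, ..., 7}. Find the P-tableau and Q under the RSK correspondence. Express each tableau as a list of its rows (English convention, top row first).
P = [[1, 4, 5, 6], [2, 7], [3]], Q = [[1, 2, 4, 5], [3, 7], [6]]

Insert each entry of the permutation into P by Schensted row insertion, recording in Q the position of each new cell.

After inserting 3: P = [[3]].
After inserting 4: P = [[3, 4]].
After inserting 2: P = [[2, 4], [3]].
After inserting 5: P = [[2, 4, 5], [3]].
After inserting 7: P = [[2, 4, 5, 7], [3]].
After inserting 1: P = [[1, 4, 5, 7], [2], [3]].
After inserting 6: P = [[1, 4, 5, 6], [2, 7], [3]].

So P = [[1, 4, 5, 6], [2, 7], [3]], Q = [[1, 2, 4, 5], [3, 7], [6]].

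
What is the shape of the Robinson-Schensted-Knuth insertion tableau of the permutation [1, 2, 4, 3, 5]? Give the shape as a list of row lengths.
Row-insert each entry into an empty tableau.

After inserting 1: P = [[1]].
After inserting 2: P = [[1, 2]].
After inserting 4: P = [[1, 2, 4]].
After inserting 3: P = [[1, 2, 3], [4]].
After inserting 5: P = [[1, 2, 3, 5], [4]].

The final insertion tableau P = [[1, 2, 3, 5], [4]] has shape [4, 1].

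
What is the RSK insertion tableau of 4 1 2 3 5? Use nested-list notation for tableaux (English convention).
Insert 4: appended to row 1. P = [[4]].
Insert 1: 1 bumps 4 from row 1; 4 starts row 2. P = [[1], [4]].
Insert 2: appended to row 1. P = [[1, 2], [4]].
Insert 3: appended to row 1. P = [[1, 2, 3], [4]].
Insert 5: appended to row 1. P = [[1, 2, 3, 5], [4]].

So P = [[1, 2, 3, 5], [4]].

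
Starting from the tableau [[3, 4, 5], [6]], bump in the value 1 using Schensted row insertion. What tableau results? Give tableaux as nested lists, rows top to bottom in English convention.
[[1, 4, 5], [3], [6]]

In row 1, 1 replaces 3 (the leftmost entry greater than 1); 3 is bumped to row 2. In row 2, 3 replaces 6 (the leftmost entry greater than 3); 6 is bumped to row 3. 6 starts a new row 3. The new tableau is [[1, 4, 5], [3], [6]].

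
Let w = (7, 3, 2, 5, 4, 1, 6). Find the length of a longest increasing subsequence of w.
3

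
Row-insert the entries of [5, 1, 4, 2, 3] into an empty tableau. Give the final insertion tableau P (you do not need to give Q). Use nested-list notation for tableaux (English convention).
Insert 5: appended to row 1. P = [[5]].
Insert 1: 1 bumps 5 from row 1; 5 starts row 2. P = [[1], [5]].
Insert 4: appended to row 1. P = [[1, 4], [5]].
Insert 2: 2 bumps 4 from row 1; 4 bumps 5 from row 2; 5 starts row 3. P = [[1, 2], [4], [5]].
Insert 3: appended to row 1. P = [[1, 2, 3], [4], [5]].

So P = [[1, 2, 3], [4], [5]].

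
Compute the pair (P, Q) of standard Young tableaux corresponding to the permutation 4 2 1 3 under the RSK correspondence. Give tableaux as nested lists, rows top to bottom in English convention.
P = [[1, 3], [2], [4]], Q = [[1, 4], [2], [3]]

Insert each entry of the permutation into P by Schensted row insertion, recording in Q the position of each new cell.

Insert 4: appended to row 1. P = [[4]], Q = [[1]].
Insert 2: 2 bumps 4 from row 1; 4 starts row 2. P = [[2], [4]], Q = [[1], [2]].
Insert 1: 1 bumps 2 from row 1; 2 bumps 4 from row 2; 4 starts row 3. P = [[1], [2], [4]], Q = [[1], [2], [3]].
Insert 3: appended to row 1. P = [[1, 3], [2], [4]], Q = [[1, 4], [2], [3]].

So P = [[1, 3], [2], [4]], Q = [[1, 4], [2], [3]].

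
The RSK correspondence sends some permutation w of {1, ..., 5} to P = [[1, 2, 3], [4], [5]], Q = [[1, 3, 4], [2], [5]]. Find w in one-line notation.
Reverse RSK: for i = n, n-1, ..., 1, locate i in Q, remove the corresponding corner cell from P, and reverse-bump its entry up through P; the value ejected from row 1 is w(i).

So w = 5 1 2 4 3.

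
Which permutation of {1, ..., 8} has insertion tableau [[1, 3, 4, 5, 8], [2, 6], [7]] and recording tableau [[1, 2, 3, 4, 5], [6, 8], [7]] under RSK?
Reverse the RSK construction: for i from n down to 1, find the cell of Q containing i, remove the entry at that cell from P, and reverse-bump it up through P; the value ejected from row 1 is w(i).

Step i=8: Q has 8 at row 2, column 2; remove 6 from row 2 of P and reverse-bump: 6 enters row 1 and ejects 5. So w(8) = 5. P is now [[1, 3, 4, 6, 8], [2], [7]].
Step i=7: Q has 7 at row 3, column 1; remove 7 from row 3 of P and reverse-bump: 7 enters row 2 and ejects 2; 2 enters row 1 and ejects 1. So w(7) = 1. P is now [[2, 3, 4, 6, 8], [7]].
Step i=6: Q has 6 at row 2, column 1; remove 7 from row 2 of P and reverse-bump: 7 enters row 1 and ejects 6. So w(6) = 6. P is now [[2, 3, 4, 7, 8]].
Step i=5: Q has 5 at row 1, column 5; remove that cell from P, ejecting 8. So w(5) = 8. P is now [[2, 3, 4, 7]].
Step i=4: Q has 4 at row 1, column 4; remove that cell from P, ejecting 7. So w(4) = 7. P is now [[2, 3, 4]].
Step i=3: Q has 3 at row 1, column 3; remove that cell from P, ejecting 4. So w(3) = 4. P is now [[2, 3]].
Step i=2: Q has 2 at row 1, column 2; remove that cell from P, ejecting 3. So w(2) = 3. P is now [[2]].
Step i=1: Q has 1 at row 1, column 1; remove that cell from P, ejecting 2. So w(1) = 2. P is now [].

So w = 2 3 4 7 8 6 1 5.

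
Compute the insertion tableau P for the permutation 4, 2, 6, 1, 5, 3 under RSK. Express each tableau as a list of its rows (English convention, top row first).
Insert 4: appended to row 1. P = [[4]].
Insert 2: 2 bumps 4 from row 1; 4 starts row 2. P = [[2], [4]].
Insert 6: appended to row 1. P = [[2, 6], [4]].
Insert 1: 1 bumps 2 from row 1; 2 bumps 4 from row 2; 4 starts row 3. P = [[1, 6], [2], [4]].
Insert 5: 5 bumps 6 from row 1; 6 appends to row 2. P = [[1, 5], [2, 6], [4]].
Insert 3: 3 bumps 5 from row 1; 5 bumps 6 from row 2; 6 appends to row 3. P = [[1, 3], [2, 5], [4, 6]].

So P = [[1, 3], [2, 5], [4, 6]].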